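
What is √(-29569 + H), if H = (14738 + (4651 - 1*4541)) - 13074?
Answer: I*√27795 ≈ 166.72*I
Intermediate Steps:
H = 1774 (H = (14738 + (4651 - 4541)) - 13074 = (14738 + 110) - 13074 = 14848 - 13074 = 1774)
√(-29569 + H) = √(-29569 + 1774) = √(-27795) = I*√27795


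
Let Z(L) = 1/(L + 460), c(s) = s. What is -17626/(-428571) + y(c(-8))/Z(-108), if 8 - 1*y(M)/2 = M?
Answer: 4827441370/428571 ≈ 11264.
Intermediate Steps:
Z(L) = 1/(460 + L)
y(M) = 16 - 2*M
-17626/(-428571) + y(c(-8))/Z(-108) = -17626/(-428571) + (16 - 2*(-8))/(1/(460 - 108)) = -17626*(-1/428571) + (16 + 16)/(1/352) = 17626/428571 + 32/(1/352) = 17626/428571 + 32*352 = 17626/428571 + 11264 = 4827441370/428571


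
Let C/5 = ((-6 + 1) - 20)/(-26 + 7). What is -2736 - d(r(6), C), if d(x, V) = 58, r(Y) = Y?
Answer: -2794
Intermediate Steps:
C = 125/19 (C = 5*(((-6 + 1) - 20)/(-26 + 7)) = 5*((-5 - 20)/(-19)) = 5*(-25*(-1/19)) = 5*(25/19) = 125/19 ≈ 6.5789)
-2736 - d(r(6), C) = -2736 - 1*58 = -2736 - 58 = -2794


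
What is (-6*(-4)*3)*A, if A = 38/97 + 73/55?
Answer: 660312/5335 ≈ 123.77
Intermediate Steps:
A = 9171/5335 (A = 38*(1/97) + 73*(1/55) = 38/97 + 73/55 = 9171/5335 ≈ 1.7190)
(-6*(-4)*3)*A = (-6*(-4)*3)*(9171/5335) = (24*3)*(9171/5335) = 72*(9171/5335) = 660312/5335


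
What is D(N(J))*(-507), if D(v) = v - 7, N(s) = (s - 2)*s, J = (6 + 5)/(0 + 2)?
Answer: -24843/4 ≈ -6210.8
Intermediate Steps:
J = 11/2 ≈ 5.5000
N(s) = s*(-2 + s) (N(s) = (-2 + s)*s = s*(-2 + s))
D(v) = -7 + v
D(N(J))*(-507) = (-7 + 11*(-2 + 11/2)/2)*(-507) = (-7 + (11/2)*(7/2))*(-507) = (-7 + 77/4)*(-507) = (49/4)*(-507) = -24843/4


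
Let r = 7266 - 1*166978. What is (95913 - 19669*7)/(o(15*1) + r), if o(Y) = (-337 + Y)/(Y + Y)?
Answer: 626550/2395841 ≈ 0.26152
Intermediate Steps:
o(Y) = (-337 + Y)/(2*Y) (o(Y) = (-337 + Y)/((2*Y)) = (-337 + Y)*(1/(2*Y)) = (-337 + Y)/(2*Y))
r = -159712 (r = 7266 - 166978 = -159712)
(95913 - 19669*7)/(o(15*1) + r) = (95913 - 19669*7)/((-337 + 15*1)/(2*((15*1))) - 159712) = (95913 - 137683)/((1/2)*(-337 + 15)/15 - 159712) = -41770/((1/2)*(1/15)*(-322) - 159712) = -41770/(-161/15 - 159712) = -41770/(-2395841/15) = -41770*(-15/2395841) = 626550/2395841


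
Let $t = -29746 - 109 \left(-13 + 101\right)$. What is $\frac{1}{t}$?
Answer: $- \frac{1}{39338} \approx -2.5421 \cdot 10^{-5}$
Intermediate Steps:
$t = -39338$ ($t = -29746 - 109 \cdot 88 = -29746 - 9592 = -39338$)
$\frac{1}{t} = \frac{1}{-39338} = - \frac{1}{39338}$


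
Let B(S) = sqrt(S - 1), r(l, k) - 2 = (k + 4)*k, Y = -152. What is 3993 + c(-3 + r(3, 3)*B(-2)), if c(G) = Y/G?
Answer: 27953/7 + 46*I*sqrt(3)/21 ≈ 3993.3 + 3.794*I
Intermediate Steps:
r(l, k) = 2 + k*(4 + k) (r(l, k) = 2 + (k + 4)*k = 2 + (4 + k)*k = 2 + k*(4 + k))
B(S) = sqrt(-1 + S)
c(G) = -152/G
3993 + c(-3 + r(3, 3)*B(-2)) = 3993 - 152/(-3 + (2 + 3**2 + 4*3)*sqrt(-1 - 2)) = 3993 - 152/(-3 + (2 + 9 + 12)*sqrt(-3)) = 3993 - 152/(-3 + 23*(I*sqrt(3))) = 3993 - 152/(-3 + 23*I*sqrt(3))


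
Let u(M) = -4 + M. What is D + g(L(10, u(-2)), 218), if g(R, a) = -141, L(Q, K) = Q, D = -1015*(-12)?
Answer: 12039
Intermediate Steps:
D = 12180
D + g(L(10, u(-2)), 218) = 12180 - 141 = 12039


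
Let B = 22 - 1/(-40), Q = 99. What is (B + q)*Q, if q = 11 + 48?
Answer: 320859/40 ≈ 8021.5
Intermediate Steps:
q = 59
B = 881/40 (B = 22 - 1*(-1/40) = 22 + 1/40 = 881/40 ≈ 22.025)
(B + q)*Q = (881/40 + 59)*99 = (3241/40)*99 = 320859/40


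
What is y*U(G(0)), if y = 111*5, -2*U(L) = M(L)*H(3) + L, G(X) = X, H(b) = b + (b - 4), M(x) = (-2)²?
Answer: -2220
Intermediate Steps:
M(x) = 4
H(b) = -4 + 2*b (H(b) = b + (-4 + b) = -4 + 2*b)
U(L) = -4 - L/2 (U(L) = -(4*(-4 + 2*3) + L)/2 = -(4*(-4 + 6) + L)/2 = -(4*2 + L)/2 = -(8 + L)/2 = -4 - L/2)
y = 555
y*U(G(0)) = 555*(-4 - ½*0) = 555*(-4 + 0) = 555*(-4) = -2220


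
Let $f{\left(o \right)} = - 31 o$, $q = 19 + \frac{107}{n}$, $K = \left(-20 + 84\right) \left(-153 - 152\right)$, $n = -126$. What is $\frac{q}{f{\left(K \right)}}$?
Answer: $\frac{2287}{76245120} \approx 2.9995 \cdot 10^{-5}$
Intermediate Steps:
$K = -19520$ ($K = 64 \left(-305\right) = -19520$)
$q = \frac{2287}{126}$ ($q = 19 + \frac{107}{-126} = 19 + 107 \left(- \frac{1}{126}\right) = 19 - \frac{107}{126} = \frac{2287}{126} \approx 18.151$)
$\frac{q}{f{\left(K \right)}} = \frac{2287}{126 \left(\left(-31\right) \left(-19520\right)\right)} = \frac{2287}{126 \cdot 605120} = \frac{2287}{126} \cdot \frac{1}{605120} = \frac{2287}{76245120}$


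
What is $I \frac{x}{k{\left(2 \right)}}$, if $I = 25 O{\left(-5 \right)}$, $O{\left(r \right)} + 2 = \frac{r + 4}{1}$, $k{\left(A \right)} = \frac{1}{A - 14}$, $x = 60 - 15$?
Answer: $40500$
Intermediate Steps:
$x = 45$ ($x = 60 - 15 = 45$)
$k{\left(A \right)} = \frac{1}{-14 + A}$
$O{\left(r \right)} = 2 + r$ ($O{\left(r \right)} = -2 + \frac{r + 4}{1} = -2 + \left(4 + r\right) 1 = -2 + \left(4 + r\right) = 2 + r$)
$I = -75$ ($I = 25 \left(2 - 5\right) = 25 \left(-3\right) = -75$)
$I \frac{x}{k{\left(2 \right)}} = - 75 \frac{45}{\frac{1}{-14 + 2}} = - 75 \frac{45}{\frac{1}{-12}} = - 75 \frac{45}{- \frac{1}{12}} = - 75 \cdot 45 \left(-12\right) = \left(-75\right) \left(-540\right) = 40500$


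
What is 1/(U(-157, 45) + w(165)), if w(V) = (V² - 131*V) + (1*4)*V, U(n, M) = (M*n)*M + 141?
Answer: -1/311514 ≈ -3.2101e-6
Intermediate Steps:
U(n, M) = 141 + n*M² (U(n, M) = n*M² + 141 = 141 + n*M²)
w(V) = V² - 127*V (w(V) = (V² - 131*V) + 4*V = V² - 127*V)
1/(U(-157, 45) + w(165)) = 1/((141 - 157*45²) + 165*(-127 + 165)) = 1/((141 - 157*2025) + 165*38) = 1/((141 - 317925) + 6270) = 1/(-317784 + 6270) = 1/(-311514) = -1/311514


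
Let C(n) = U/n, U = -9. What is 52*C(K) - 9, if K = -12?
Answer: 30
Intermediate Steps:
C(n) = -9/n
52*C(K) - 9 = 52*(-9/(-12)) - 9 = 52*(-9*(-1/12)) - 9 = 52*(¾) - 9 = 39 - 9 = 30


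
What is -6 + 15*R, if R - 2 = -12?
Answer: -156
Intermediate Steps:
R = -10 (R = 2 - 12 = -10)
-6 + 15*R = -6 + 15*(-10) = -6 - 150 = -156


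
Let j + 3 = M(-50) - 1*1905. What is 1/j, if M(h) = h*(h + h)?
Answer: 1/3092 ≈ 0.00032342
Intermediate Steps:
M(h) = 2*h² (M(h) = h*(2*h) = 2*h²)
j = 3092 (j = -3 + (2*(-50)² - 1*1905) = -3 + (2*2500 - 1905) = -3 + (5000 - 1905) = -3 + 3095 = 3092)
1/j = 1/3092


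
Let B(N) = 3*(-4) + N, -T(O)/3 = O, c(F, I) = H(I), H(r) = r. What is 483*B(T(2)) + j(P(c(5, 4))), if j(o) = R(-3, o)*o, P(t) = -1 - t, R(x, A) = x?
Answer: -8679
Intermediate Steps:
c(F, I) = I
T(O) = -3*O
B(N) = -12 + N
j(o) = -3*o
483*B(T(2)) + j(P(c(5, 4))) = 483*(-12 - 3*2) - 3*(-1 - 1*4) = 483*(-12 - 6) - 3*(-1 - 4) = 483*(-18) - 3*(-5) = -8694 + 15 = -8679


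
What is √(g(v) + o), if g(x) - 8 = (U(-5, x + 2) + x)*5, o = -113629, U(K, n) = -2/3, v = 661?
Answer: I*√992874/3 ≈ 332.14*I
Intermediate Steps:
U(K, n) = -⅔ (U(K, n) = -2*⅓ = -⅔)
g(x) = 14/3 + 5*x (g(x) = 8 + (-⅔ + x)*5 = 8 + (-10/3 + 5*x) = 14/3 + 5*x)
√(g(v) + o) = √((14/3 + 5*661) - 113629) = √((14/3 + 3305) - 113629) = √(9929/3 - 113629) = √(-330958/3) = I*√992874/3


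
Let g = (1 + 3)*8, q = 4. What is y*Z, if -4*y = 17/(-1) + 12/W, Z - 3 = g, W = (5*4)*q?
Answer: 2359/16 ≈ 147.44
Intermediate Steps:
g = 32 (g = 4*8 = 32)
W = 80 (W = (5*4)*4 = 20*4 = 80)
Z = 35 (Z = 3 + 32 = 35)
y = 337/80 (y = -(17/(-1) + 12/80)/4 = -(17*(-1) + 12*(1/80))/4 = -(-17 + 3/20)/4 = -¼*(-337/20) = 337/80 ≈ 4.2125)
y*Z = (337/80)*35 = 2359/16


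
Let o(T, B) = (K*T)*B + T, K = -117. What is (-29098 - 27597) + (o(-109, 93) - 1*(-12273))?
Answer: 1141498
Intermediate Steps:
o(T, B) = T - 117*B*T (o(T, B) = (-117*T)*B + T = -117*B*T + T = T - 117*B*T)
(-29098 - 27597) + (o(-109, 93) - 1*(-12273)) = (-29098 - 27597) + (-109*(1 - 117*93) - 1*(-12273)) = -56695 + (-109*(1 - 10881) + 12273) = -56695 + (-109*(-10880) + 12273) = -56695 + (1185920 + 12273) = -56695 + 1198193 = 1141498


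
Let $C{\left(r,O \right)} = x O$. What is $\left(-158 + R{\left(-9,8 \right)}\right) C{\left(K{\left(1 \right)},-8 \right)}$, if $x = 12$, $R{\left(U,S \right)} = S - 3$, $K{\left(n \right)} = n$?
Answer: $14688$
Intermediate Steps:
$R{\left(U,S \right)} = -3 + S$ ($R{\left(U,S \right)} = S - 3 = -3 + S$)
$C{\left(r,O \right)} = 12 O$
$\left(-158 + R{\left(-9,8 \right)}\right) C{\left(K{\left(1 \right)},-8 \right)} = \left(-158 + \left(-3 + 8\right)\right) 12 \left(-8\right) = \left(-158 + 5\right) \left(-96\right) = \left(-153\right) \left(-96\right) = 14688$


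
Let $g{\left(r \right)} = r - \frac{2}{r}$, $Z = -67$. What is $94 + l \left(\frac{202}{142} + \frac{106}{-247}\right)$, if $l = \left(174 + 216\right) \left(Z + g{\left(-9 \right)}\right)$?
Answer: $- \frac{39476934}{1349} \approx -29264.0$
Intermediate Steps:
$g{\left(r \right)} = r - \frac{2}{r}$
$l = - \frac{88660}{3}$ ($l = \left(174 + 216\right) \left(-67 - \left(9 + \frac{2}{-9}\right)\right) = 390 \left(-67 - \frac{79}{9}\right) = 390 \left(- \frac{682}{9}\right) = - \frac{88660}{3} \approx -29553.0$)
$94 + l \left(\frac{202}{142} + \frac{106}{-247}\right) = 94 - \frac{88660 \left(\frac{202}{142} + \frac{106}{-247}\right)}{3} = 94 - \frac{88660 \left(202 \cdot \frac{1}{142} + 106 \left(- \frac{1}{247}\right)\right)}{3} = 94 - \frac{88660 \left(\frac{101}{71} - \frac{106}{247}\right)}{3} = 94 - \frac{39603740}{1349} = - \frac{39476934}{1349}$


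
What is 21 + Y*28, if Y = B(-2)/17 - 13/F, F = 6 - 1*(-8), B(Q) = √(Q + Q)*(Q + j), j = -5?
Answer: -5 - 392*I/17 ≈ -5.0 - 23.059*I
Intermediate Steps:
B(Q) = √2*√Q*(-5 + Q) (B(Q) = √(Q + Q)*(Q - 5) = √(2*Q)*(-5 + Q) = (√2*√Q)*(-5 + Q) = √2*√Q*(-5 + Q))
F = 14 (F = 6 + 8 = 14)
Y = -13/14 - 14*I/17 (Y = (√2*√(-2)*(-5 - 2))/17 - 13/14 = (√2*(I*√2)*(-7))*(1/17) - 13*1/14 = -14*I*(1/17) - 13/14 = -14*I/17 - 13/14 = -13/14 - 14*I/17 ≈ -0.92857 - 0.82353*I)
21 + Y*28 = 21 + (-13/14 - 14*I/17)*28 = 21 + (-26 - 392*I/17) = -5 - 392*I/17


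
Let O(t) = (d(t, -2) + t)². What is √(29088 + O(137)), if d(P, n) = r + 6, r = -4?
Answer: √48409 ≈ 220.02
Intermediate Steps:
d(P, n) = 2 (d(P, n) = -4 + 6 = 2)
O(t) = (2 + t)²
√(29088 + O(137)) = √(29088 + (2 + 137)²) = √(29088 + 139²) = √(29088 + 19321) = √48409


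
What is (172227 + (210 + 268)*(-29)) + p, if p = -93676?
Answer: 64689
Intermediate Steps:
(172227 + (210 + 268)*(-29)) + p = (172227 + (210 + 268)*(-29)) - 93676 = (172227 + 478*(-29)) - 93676 = (172227 - 13862) - 93676 = 158365 - 93676 = 64689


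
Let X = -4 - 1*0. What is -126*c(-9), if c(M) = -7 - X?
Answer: 378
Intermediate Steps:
X = -4 (X = -4 + 0 = -4)
c(M) = -3 (c(M) = -7 - 1*(-4) = -7 + 4 = -3)
-126*c(-9) = -126*(-3) = 378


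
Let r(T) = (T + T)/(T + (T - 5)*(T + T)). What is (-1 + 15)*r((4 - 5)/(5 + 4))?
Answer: -252/83 ≈ -3.0361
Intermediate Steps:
r(T) = 2*T/(T + 2*T*(-5 + T)) (r(T) = (2*T)/(T + (-5 + T)*(2*T)) = (2*T)/(T + 2*T*(-5 + T)) = 2*T/(T + 2*T*(-5 + T)))
(-1 + 15)*r((4 - 5)/(5 + 4)) = (-1 + 15)*(2/(-9 + 2*((4 - 5)/(5 + 4)))) = 14*(2/(-9 + 2*(-1/9))) = 14*(2/(-9 + 2*(-1*⅑))) = 14*(2/(-9 + 2*(-⅑))) = 14*(2/(-9 - 2/9)) = 14*(2/(-83/9)) = 14*(2*(-9/83)) = 14*(-18/83) = -252/83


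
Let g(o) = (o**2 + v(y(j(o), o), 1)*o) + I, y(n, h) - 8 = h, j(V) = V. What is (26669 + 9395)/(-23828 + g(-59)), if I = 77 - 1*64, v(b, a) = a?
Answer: -36064/20393 ≈ -1.7684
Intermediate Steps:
y(n, h) = 8 + h
I = 13 (I = 77 - 64 = 13)
g(o) = 13 + o + o**2 (g(o) = (o**2 + 1*o) + 13 = (o**2 + o) + 13 = (o + o**2) + 13 = 13 + o + o**2)
(26669 + 9395)/(-23828 + g(-59)) = (26669 + 9395)/(-23828 + (13 - 59 + (-59)**2)) = 36064/(-23828 + (13 - 59 + 3481)) = 36064/(-23828 + 3435) = 36064/(-20393) = 36064*(-1/20393) = -36064/20393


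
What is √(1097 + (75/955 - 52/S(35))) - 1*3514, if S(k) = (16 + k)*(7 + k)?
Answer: -3514 + 2*√1275179383541/68187 ≈ -3480.9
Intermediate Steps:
S(k) = (7 + k)*(16 + k)
√(1097 + (75/955 - 52/S(35))) - 1*3514 = √(1097 + (75/955 - 52/(112 + 35² + 23*35))) - 1*3514 = √(1097 + (75*(1/955) - 52/(112 + 1225 + 805))) - 3514 = √(1097 + (15/191 - 52/2142)) - 3514 = √(1097 + (15/191 - 52*1/2142)) - 3514 = √(1097 + (15/191 - 26/1071)) - 3514 = √(1097 + 11099/204561) - 3514 = √(224414516/204561) - 3514 = 2*√1275179383541/68187 - 3514 = -3514 + 2*√1275179383541/68187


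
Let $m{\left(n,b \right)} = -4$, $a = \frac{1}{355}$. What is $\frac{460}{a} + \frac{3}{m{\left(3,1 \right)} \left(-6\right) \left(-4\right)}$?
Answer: $\frac{5225599}{32} \approx 1.633 \cdot 10^{5}$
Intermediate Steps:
$a = \frac{1}{355} \approx 0.0028169$
$\frac{460}{a} + \frac{3}{m{\left(3,1 \right)} \left(-6\right) \left(-4\right)} = 460 \frac{1}{\frac{1}{355}} + \frac{3}{\left(-4\right) \left(-6\right) \left(-4\right)} = 460 \cdot 355 + \frac{3}{24 \left(-4\right)} = 163300 + \frac{3}{-96} = 163300 + 3 \left(- \frac{1}{96}\right) = 163300 - \frac{1}{32} = \frac{5225599}{32}$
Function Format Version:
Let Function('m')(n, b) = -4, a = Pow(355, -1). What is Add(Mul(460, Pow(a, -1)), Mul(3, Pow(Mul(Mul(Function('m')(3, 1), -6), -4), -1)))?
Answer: Rational(5225599, 32) ≈ 1.6330e+5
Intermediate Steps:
a = Rational(1, 355) ≈ 0.0028169
Add(Mul(460, Pow(a, -1)), Mul(3, Pow(Mul(Mul(Function('m')(3, 1), -6), -4), -1))) = Add(Mul(460, Pow(Rational(1, 355), -1)), Mul(3, Pow(Mul(Mul(-4, -6), -4), -1))) = Add(Mul(460, 355), Mul(3, Pow(Mul(24, -4), -1))) = Add(163300, Mul(3, Pow(-96, -1))) = Add(163300, Mul(3, Rational(-1, 96))) = Add(163300, Rational(-1, 32)) = Rational(5225599, 32)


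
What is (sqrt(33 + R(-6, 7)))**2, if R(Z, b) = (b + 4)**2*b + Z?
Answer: 874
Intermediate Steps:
R(Z, b) = Z + b*(4 + b)**2 (R(Z, b) = (4 + b)**2*b + Z = b*(4 + b)**2 + Z = Z + b*(4 + b)**2)
(sqrt(33 + R(-6, 7)))**2 = (sqrt(33 + (-6 + 7*(4 + 7)**2)))**2 = (sqrt(33 + (-6 + 7*11**2)))**2 = (sqrt(33 + (-6 + 7*121)))**2 = (sqrt(33 + (-6 + 847)))**2 = (sqrt(33 + 841))**2 = (sqrt(874))**2 = 874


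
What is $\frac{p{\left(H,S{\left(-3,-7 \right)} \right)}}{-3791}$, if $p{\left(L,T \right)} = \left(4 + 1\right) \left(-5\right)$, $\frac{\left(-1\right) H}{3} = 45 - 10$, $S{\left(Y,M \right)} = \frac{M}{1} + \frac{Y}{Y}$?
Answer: $\frac{25}{3791} \approx 0.0065946$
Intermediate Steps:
$S{\left(Y,M \right)} = 1 + M$ ($S{\left(Y,M \right)} = M 1 + 1 = M + 1 = 1 + M$)
$H = -105$ ($H = - 3 \left(45 - 10\right) = \left(-3\right) 35 = -105$)
$p{\left(L,T \right)} = -25$ ($p{\left(L,T \right)} = 5 \left(-5\right) = -25$)
$\frac{p{\left(H,S{\left(-3,-7 \right)} \right)}}{-3791} = - \frac{25}{-3791} = \left(-25\right) \left(- \frac{1}{3791}\right) = \frac{25}{3791}$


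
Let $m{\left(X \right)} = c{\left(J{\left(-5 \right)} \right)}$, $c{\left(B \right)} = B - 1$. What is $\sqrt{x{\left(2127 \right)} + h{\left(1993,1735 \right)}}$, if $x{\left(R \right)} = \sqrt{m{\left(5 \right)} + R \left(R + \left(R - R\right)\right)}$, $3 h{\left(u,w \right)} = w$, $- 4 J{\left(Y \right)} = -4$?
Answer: $\frac{2 \sqrt{6087}}{3} \approx 52.013$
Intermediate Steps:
$J{\left(Y \right)} = 1$ ($J{\left(Y \right)} = \left(- \frac{1}{4}\right) \left(-4\right) = 1$)
$c{\left(B \right)} = -1 + B$
$h{\left(u,w \right)} = \frac{w}{3}$
$m{\left(X \right)} = 0$ ($m{\left(X \right)} = -1 + 1 = 0$)
$x{\left(R \right)} = \sqrt{R^{2}}$ ($x{\left(R \right)} = \sqrt{0 + R \left(R + \left(R - R\right)\right)} = \sqrt{0 + R \left(R + 0\right)} = \sqrt{0 + R R} = \sqrt{0 + R^{2}} = \sqrt{R^{2}}$)
$\sqrt{x{\left(2127 \right)} + h{\left(1993,1735 \right)}} = \sqrt{\sqrt{2127^{2}} + \frac{1}{3} \cdot 1735} = \sqrt{\sqrt{4524129} + \frac{1735}{3}} = \sqrt{2127 + \frac{1735}{3}} = \sqrt{\frac{8116}{3}} = \frac{2 \sqrt{6087}}{3}$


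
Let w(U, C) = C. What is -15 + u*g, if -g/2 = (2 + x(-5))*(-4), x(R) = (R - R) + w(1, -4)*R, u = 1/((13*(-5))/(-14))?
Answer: 1489/65 ≈ 22.908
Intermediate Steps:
u = 14/65 (u = 1/(-65*(-1/14)) = 1/(65/14) = 14/65 ≈ 0.21538)
x(R) = -4*R (x(R) = (R - R) - 4*R = 0 - 4*R = -4*R)
g = 176 (g = -2*(2 - 4*(-5))*(-4) = -2*(2 + 20)*(-4) = -44*(-4) = -2*(-88) = 176)
-15 + u*g = -15 + (14/65)*176 = -15 + 2464/65 = 1489/65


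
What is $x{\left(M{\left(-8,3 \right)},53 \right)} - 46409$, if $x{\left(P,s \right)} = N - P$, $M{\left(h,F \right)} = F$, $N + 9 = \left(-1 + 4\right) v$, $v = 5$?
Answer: $-46406$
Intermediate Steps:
$N = 6$ ($N = -9 + \left(-1 + 4\right) 5 = -9 + 3 \cdot 5 = -9 + 15 = 6$)
$x{\left(P,s \right)} = 6 - P$
$x{\left(M{\left(-8,3 \right)},53 \right)} - 46409 = \left(6 - 3\right) - 46409 = 3 - 46409 = -46406$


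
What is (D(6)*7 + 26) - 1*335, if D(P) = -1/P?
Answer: -1861/6 ≈ -310.17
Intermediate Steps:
(D(6)*7 + 26) - 1*335 = (-1/6*7 + 26) - 1*335 = (-1*⅙*7 + 26) - 335 = (-⅙*7 + 26) - 335 = (-7/6 + 26) - 335 = 149/6 - 335 = -1861/6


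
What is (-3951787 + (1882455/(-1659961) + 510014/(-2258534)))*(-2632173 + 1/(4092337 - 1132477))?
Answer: 57713019787151414038643911045999/5548373533132517820 ≈ 1.0402e+13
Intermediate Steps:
(-3951787 + (1882455/(-1659961) + 510014/(-2258534)))*(-2632173 + 1/(4092337 - 1132477)) = (-3951787 + (1882455*(-1/1659961) + 510014*(-1/2258534)))*(-2632173 + 1/2959860) = (-3951787 + (-1882455/1659961 - 255007/1129267))*(-2632173 + 1/2959860) = (-3951787 - 2549095985212/1874539178587)*(-7790863575779/2959860) = -7407782106026770181/1874539178587*(-7790863575779/2959860) = 57713019787151414038643911045999/5548373533132517820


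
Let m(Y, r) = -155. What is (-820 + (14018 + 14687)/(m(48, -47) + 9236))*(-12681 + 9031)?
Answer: 27074659750/9081 ≈ 2.9815e+6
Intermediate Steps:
(-820 + (14018 + 14687)/(m(48, -47) + 9236))*(-12681 + 9031) = (-820 + (14018 + 14687)/(-155 + 9236))*(-12681 + 9031) = (-820 + 28705/9081)*(-3650) = -7417715/9081*(-3650) = 27074659750/9081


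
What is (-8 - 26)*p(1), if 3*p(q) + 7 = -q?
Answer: 272/3 ≈ 90.667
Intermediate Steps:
p(q) = -7/3 - q/3 (p(q) = -7/3 + (-q)/3 = -7/3 - q/3)
(-8 - 26)*p(1) = (-8 - 26)*(-7/3 - ⅓*1) = -34*(-7/3 - ⅓) = -34*(-8/3) = 272/3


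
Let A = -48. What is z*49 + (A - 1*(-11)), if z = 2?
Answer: 61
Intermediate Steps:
z*49 + (A - 1*(-11)) = 2*49 + (-48 - 1*(-11)) = 98 + (-48 + 11) = 98 - 37 = 61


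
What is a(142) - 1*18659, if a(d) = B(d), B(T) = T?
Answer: -18517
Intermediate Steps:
a(d) = d
a(142) - 1*18659 = 142 - 1*18659 = 142 - 18659 = -18517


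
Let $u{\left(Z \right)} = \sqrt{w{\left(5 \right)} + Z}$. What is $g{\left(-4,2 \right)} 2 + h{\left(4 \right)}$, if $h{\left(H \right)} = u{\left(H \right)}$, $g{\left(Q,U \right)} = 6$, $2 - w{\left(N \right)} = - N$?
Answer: $12 + \sqrt{11} \approx 15.317$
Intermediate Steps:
$w{\left(N \right)} = 2 + N$ ($w{\left(N \right)} = 2 - - N = 2 + N$)
$u{\left(Z \right)} = \sqrt{7 + Z}$ ($u{\left(Z \right)} = \sqrt{\left(2 + 5\right) + Z} = \sqrt{7 + Z}$)
$h{\left(H \right)} = \sqrt{7 + H}$
$g{\left(-4,2 \right)} 2 + h{\left(4 \right)} = 6 \cdot 2 + \sqrt{7 + 4} = 12 + \sqrt{11}$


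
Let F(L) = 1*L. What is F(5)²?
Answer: 25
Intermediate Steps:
F(L) = L
F(5)² = 5² = 25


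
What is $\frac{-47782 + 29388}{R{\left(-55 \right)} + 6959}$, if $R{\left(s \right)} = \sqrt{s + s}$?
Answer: $- \frac{128003846}{48427791} + \frac{18394 i \sqrt{110}}{48427791} \approx -2.6432 + 0.0039836 i$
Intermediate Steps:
$R{\left(s \right)} = \sqrt{2} \sqrt{s}$ ($R{\left(s \right)} = \sqrt{2 s} = \sqrt{2} \sqrt{s}$)
$\frac{-47782 + 29388}{R{\left(-55 \right)} + 6959} = \frac{-47782 + 29388}{\sqrt{2} \sqrt{-55} + 6959} = - \frac{18394}{\sqrt{2} i \sqrt{55} + 6959} = - \frac{18394}{i \sqrt{110} + 6959} = - \frac{18394}{6959 + i \sqrt{110}}$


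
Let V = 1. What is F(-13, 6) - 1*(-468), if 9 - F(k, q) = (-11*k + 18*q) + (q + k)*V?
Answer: 233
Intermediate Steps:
F(k, q) = 9 - 19*q + 10*k (F(k, q) = 9 - ((-11*k + 18*q) + (q + k)*1) = 9 - ((-11*k + 18*q) + (k + q)*1) = 9 - ((-11*k + 18*q) + (k + q)) = 9 - (-10*k + 19*q) = 9 + (-19*q + 10*k) = 9 - 19*q + 10*k)
F(-13, 6) - 1*(-468) = (9 - 19*6 + 10*(-13)) - 1*(-468) = (9 - 114 - 130) + 468 = -235 + 468 = 233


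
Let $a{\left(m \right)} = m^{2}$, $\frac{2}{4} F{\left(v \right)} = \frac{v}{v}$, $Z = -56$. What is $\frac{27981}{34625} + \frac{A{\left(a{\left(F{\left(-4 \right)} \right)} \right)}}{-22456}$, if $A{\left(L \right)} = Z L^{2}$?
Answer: $\frac{11774381}{13884625} \approx 0.84802$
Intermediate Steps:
$F{\left(v \right)} = 2$ ($F{\left(v \right)} = 2 \frac{v}{v} = 2 \cdot 1 = 2$)
$A{\left(L \right)} = - 56 L^{2}$
$\frac{27981}{34625} + \frac{A{\left(a{\left(F{\left(-4 \right)} \right)} \right)}}{-22456} = \frac{27981}{34625} + \frac{\left(-56\right) \left(2^{2}\right)^{2}}{-22456} = 27981 \cdot \frac{1}{34625} + - 56 \cdot 4^{2} \left(- \frac{1}{22456}\right) = \frac{27981}{34625} + \left(-56\right) 16 \left(- \frac{1}{22456}\right) = \frac{27981}{34625} - - \frac{16}{401} = \frac{27981}{34625} + \frac{16}{401} = \frac{11774381}{13884625}$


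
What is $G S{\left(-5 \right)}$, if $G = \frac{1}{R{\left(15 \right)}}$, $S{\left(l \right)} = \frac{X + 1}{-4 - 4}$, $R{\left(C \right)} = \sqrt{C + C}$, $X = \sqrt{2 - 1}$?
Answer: $- \frac{\sqrt{30}}{120} \approx -0.045644$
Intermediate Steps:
$X = 1$ ($X = \sqrt{1} = 1$)
$R{\left(C \right)} = \sqrt{2} \sqrt{C}$ ($R{\left(C \right)} = \sqrt{2 C} = \sqrt{2} \sqrt{C}$)
$S{\left(l \right)} = - \frac{1}{4}$ ($S{\left(l \right)} = \frac{1 + 1}{-4 - 4} = \frac{2}{-4 - 4} = \frac{2}{-8} = 2 \left(- \frac{1}{8}\right) = - \frac{1}{4}$)
$G = \frac{\sqrt{30}}{30}$ ($G = \frac{1}{\sqrt{2} \sqrt{15}} = \frac{1}{\sqrt{30}} = \frac{\sqrt{30}}{30} \approx 0.18257$)
$G S{\left(-5 \right)} = \frac{\sqrt{30}}{30} \left(- \frac{1}{4}\right) = - \frac{\sqrt{30}}{120}$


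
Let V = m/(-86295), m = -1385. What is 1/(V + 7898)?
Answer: 17259/136311859 ≈ 0.00012661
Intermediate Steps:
V = 277/17259 (V = -1385/(-86295) = -1385*(-1/86295) = 277/17259 ≈ 0.016050)
1/(V + 7898) = 1/(277/17259 + 7898) = 1/(136311859/17259) = 17259/136311859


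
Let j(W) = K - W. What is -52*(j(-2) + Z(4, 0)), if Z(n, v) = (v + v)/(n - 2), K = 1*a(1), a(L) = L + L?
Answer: -208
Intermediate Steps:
a(L) = 2*L
K = 2 (K = 1*(2*1) = 1*2 = 2)
j(W) = 2 - W
Z(n, v) = 2*v/(-2 + n) (Z(n, v) = (2*v)/(-2 + n) = 2*v/(-2 + n))
-52*(j(-2) + Z(4, 0)) = -52*((2 - 1*(-2)) + 2*0/(-2 + 4)) = -52*((2 + 2) + 2*0/2) = -52*(4 + 2*0*(½)) = -52*(4 + 0) = -52*4 = -208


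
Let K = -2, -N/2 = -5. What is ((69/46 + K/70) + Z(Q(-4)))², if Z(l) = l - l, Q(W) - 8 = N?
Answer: 10609/4900 ≈ 2.1651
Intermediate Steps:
N = 10 (N = -2*(-5) = 10)
Q(W) = 18 (Q(W) = 8 + 10 = 18)
Z(l) = 0
((69/46 + K/70) + Z(Q(-4)))² = ((69/46 - 2/70) + 0)² = ((69*(1/46) - 2*1/70) + 0)² = ((3/2 - 1/35) + 0)² = (103/70 + 0)² = (103/70)² = 10609/4900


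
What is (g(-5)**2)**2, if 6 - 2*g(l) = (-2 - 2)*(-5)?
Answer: 2401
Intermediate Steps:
g(l) = -7 (g(l) = 3 - (-2 - 2)*(-5)/2 = 3 - (-2)*(-5) = 3 - 1/2*20 = 3 - 10 = -7)
(g(-5)**2)**2 = ((-7)**2)**2 = 49**2 = 2401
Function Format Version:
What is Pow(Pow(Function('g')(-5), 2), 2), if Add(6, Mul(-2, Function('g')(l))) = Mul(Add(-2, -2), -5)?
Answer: 2401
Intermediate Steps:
Function('g')(l) = -7 (Function('g')(l) = Add(3, Mul(Rational(-1, 2), Mul(Add(-2, -2), -5))) = Add(3, Mul(Rational(-1, 2), Mul(-4, -5))) = Add(3, Mul(Rational(-1, 2), 20)) = Add(3, -10) = -7)
Pow(Pow(Function('g')(-5), 2), 2) = Pow(Pow(-7, 2), 2) = Pow(49, 2) = 2401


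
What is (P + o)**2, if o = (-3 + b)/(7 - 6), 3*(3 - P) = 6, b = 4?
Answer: 4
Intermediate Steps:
P = 1 (P = 3 - 1/3*6 = 3 - 2 = 1)
o = 1 (o = (-3 + 4)/(7 - 6) = 1/1 = 1*1 = 1)
(P + o)**2 = (1 + 1)**2 = 2**2 = 4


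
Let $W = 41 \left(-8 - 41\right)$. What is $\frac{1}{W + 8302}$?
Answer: $\frac{1}{6293} \approx 0.00015891$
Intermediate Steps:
$W = -2009$ ($W = 41 \left(-49\right) = -2009$)
$\frac{1}{W + 8302} = \frac{1}{-2009 + 8302} = \frac{1}{6293}$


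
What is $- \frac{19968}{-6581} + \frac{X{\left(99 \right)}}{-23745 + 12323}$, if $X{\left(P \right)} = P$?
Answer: $\frac{227422977}{75168182} \approx 3.0255$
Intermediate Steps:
$- \frac{19968}{-6581} + \frac{X{\left(99 \right)}}{-23745 + 12323} = - \frac{19968}{-6581} + \frac{99}{-23745 + 12323} = \left(-19968\right) \left(- \frac{1}{6581}\right) + \frac{99}{-11422} = \frac{19968}{6581} + 99 \left(- \frac{1}{11422}\right) = \frac{19968}{6581} - \frac{99}{11422} = \frac{227422977}{75168182}$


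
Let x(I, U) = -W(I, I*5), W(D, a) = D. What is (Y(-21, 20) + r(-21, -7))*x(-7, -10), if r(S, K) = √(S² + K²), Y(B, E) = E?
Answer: 140 + 49*√10 ≈ 294.95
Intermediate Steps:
r(S, K) = √(K² + S²)
x(I, U) = -I
(Y(-21, 20) + r(-21, -7))*x(-7, -10) = (20 + √((-7)² + (-21)²))*(-1*(-7)) = (20 + √(49 + 441))*7 = (20 + √490)*7 = (20 + 7*√10)*7 = 140 + 49*√10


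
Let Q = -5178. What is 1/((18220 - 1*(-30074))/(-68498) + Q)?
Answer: -34249/177365469 ≈ -0.00019310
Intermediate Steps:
1/((18220 - 1*(-30074))/(-68498) + Q) = 1/((18220 - 1*(-30074))/(-68498) - 5178) = 1/((18220 + 30074)*(-1/68498) - 5178) = 1/(48294*(-1/68498) - 5178) = 1/(-24147/34249 - 5178) = 1/(-177365469/34249) = -34249/177365469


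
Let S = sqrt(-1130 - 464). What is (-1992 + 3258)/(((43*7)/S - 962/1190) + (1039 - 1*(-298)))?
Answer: 954607166320920/1007566098501689 + 134906890650*I*sqrt(1594)/1007566098501689 ≈ 0.94744 + 0.0053457*I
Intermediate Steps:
S = I*sqrt(1594) (S = sqrt(-1594) = I*sqrt(1594) ≈ 39.925*I)
(-1992 + 3258)/(((43*7)/S - 962/1190) + (1039 - 1*(-298))) = (-1992 + 3258)/(((43*7)/((I*sqrt(1594))) - 962/1190) + (1039 - 1*(-298))) = 1266/((301*(-I*sqrt(1594)/1594) - 962*1/1190) + (1039 + 298)) = 1266/((-301*I*sqrt(1594)/1594 - 481/595) + 1337) = 1266/((-481/595 - 301*I*sqrt(1594)/1594) + 1337) = 1266/(795034/595 - 301*I*sqrt(1594)/1594)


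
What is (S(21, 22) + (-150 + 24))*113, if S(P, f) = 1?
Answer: -14125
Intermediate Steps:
(S(21, 22) + (-150 + 24))*113 = (1 + (-150 + 24))*113 = (1 - 126)*113 = -125*113 = -14125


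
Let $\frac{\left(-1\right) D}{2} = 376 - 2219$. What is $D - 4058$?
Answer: $-372$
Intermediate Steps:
$D = 3686$ ($D = - 2 \left(376 - 2219\right) = \left(-2\right) \left(-1843\right) = 3686$)
$D - 4058 = 3686 - 4058 = -372$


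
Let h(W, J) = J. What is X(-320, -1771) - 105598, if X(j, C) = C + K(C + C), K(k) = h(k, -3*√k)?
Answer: -107369 - 3*I*√3542 ≈ -1.0737e+5 - 178.54*I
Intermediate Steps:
K(k) = -3*√k
X(j, C) = C - 3*√2*√C (X(j, C) = C - 3*√(C + C) = C - 3*√2*√C)
X(-320, -1771) - 105598 = (-1771 - 3*√2*√(-1771)) - 105598 = (-1771 - 3*√2*I*√1771) - 105598 = (-1771 - 3*I*√3542) - 105598 = -107369 - 3*I*√3542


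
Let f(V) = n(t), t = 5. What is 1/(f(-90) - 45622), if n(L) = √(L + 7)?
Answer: -22811/1040683436 - √3/1040683436 ≈ -2.1921e-5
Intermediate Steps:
n(L) = √(7 + L)
f(V) = 2*√3 (f(V) = √(7 + 5) = √12 = 2*√3)
1/(f(-90) - 45622) = 1/(2*√3 - 45622) = 1/(-45622 + 2*√3)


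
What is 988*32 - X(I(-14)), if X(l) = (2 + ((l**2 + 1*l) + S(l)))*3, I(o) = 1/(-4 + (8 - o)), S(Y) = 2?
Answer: 3413213/108 ≈ 31604.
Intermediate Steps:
I(o) = 1/(4 - o)
X(l) = 12 + 3*l + 3*l**2 (X(l) = (2 + ((l**2 + 1*l) + 2))*3 = (2 + ((l**2 + l) + 2))*3 = (2 + ((l + l**2) + 2))*3 = (2 + (2 + l + l**2))*3 = (4 + l + l**2)*3 = 12 + 3*l + 3*l**2)
988*32 - X(I(-14)) = 988*32 - (12 + 3*(-1/(-4 - 14)) + 3*(-1/(-4 - 14))**2) = 31616 - (12 + 3*(-1/(-18)) + 3*(-1/(-18))**2) = 31616 - (12 + 3*(-1*(-1/18)) + 3*(-1*(-1/18))**2) = 31616 - (12 + 3*(1/18) + 3*(1/18)**2) = 31616 - (12 + 1/6 + 3*(1/324)) = 31616 - (12 + 1/6 + 1/108) = 31616 - 1*1315/108 = 31616 - 1315/108 = 3413213/108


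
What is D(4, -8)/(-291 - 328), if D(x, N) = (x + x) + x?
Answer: -12/619 ≈ -0.019386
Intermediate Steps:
D(x, N) = 3*x (D(x, N) = 2*x + x = 3*x)
D(4, -8)/(-291 - 328) = (3*4)/(-291 - 328) = 12/(-619) = 12*(-1/619) = -12/619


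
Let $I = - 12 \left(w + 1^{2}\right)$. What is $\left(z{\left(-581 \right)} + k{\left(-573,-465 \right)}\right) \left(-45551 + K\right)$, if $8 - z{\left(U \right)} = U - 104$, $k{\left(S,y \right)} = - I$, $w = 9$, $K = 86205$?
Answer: $33051702$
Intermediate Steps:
$I = -120$ ($I = - 12 \left(9 + 1^{2}\right) = - 12 \left(9 + 1\right) = \left(-12\right) 10 = -120$)
$k{\left(S,y \right)} = 120$ ($k{\left(S,y \right)} = \left(-1\right) \left(-120\right) = 120$)
$z{\left(U \right)} = 112 - U$ ($z{\left(U \right)} = 8 - \left(U - 104\right) = 8 - \left(-104 + U\right) = 112 - U$)
$\left(z{\left(-581 \right)} + k{\left(-573,-465 \right)}\right) \left(-45551 + K\right) = \left(\left(112 - -581\right) + 120\right) \left(-45551 + 86205\right) = \left(\left(112 + 581\right) + 120\right) 40654 = \left(693 + 120\right) 40654 = 813 \cdot 40654 = 33051702$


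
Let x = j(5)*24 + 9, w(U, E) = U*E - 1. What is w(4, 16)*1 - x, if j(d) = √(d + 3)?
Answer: 54 - 48*√2 ≈ -13.882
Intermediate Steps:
j(d) = √(3 + d)
w(U, E) = -1 + E*U (w(U, E) = E*U - 1 = -1 + E*U)
x = 9 + 48*√2 (x = √(3 + 5)*24 + 9 = √8*24 + 9 = (2*√2)*24 + 9 = 48*√2 + 9 = 9 + 48*√2 ≈ 76.882)
w(4, 16)*1 - x = (-1 + 16*4)*1 - (9 + 48*√2) = (-1 + 64)*1 + (-9 - 48*√2) = 63*1 + (-9 - 48*√2) = 63 + (-9 - 48*√2) = 54 - 48*√2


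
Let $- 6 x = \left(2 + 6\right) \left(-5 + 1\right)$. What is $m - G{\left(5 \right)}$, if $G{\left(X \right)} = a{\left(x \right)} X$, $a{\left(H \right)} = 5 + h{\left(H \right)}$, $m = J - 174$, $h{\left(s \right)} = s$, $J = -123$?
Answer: $- \frac{1046}{3} \approx -348.67$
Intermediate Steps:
$x = \frac{16}{3}$ ($x = - \frac{\left(2 + 6\right) \left(-5 + 1\right)}{6} = - \frac{8 \left(-4\right)}{6} = \left(- \frac{1}{6}\right) \left(-32\right) = \frac{16}{3} \approx 5.3333$)
$m = -297$ ($m = -123 - 174 = -297$)
$a{\left(H \right)} = 5 + H$
$G{\left(X \right)} = \frac{31 X}{3}$ ($G{\left(X \right)} = \left(5 + \frac{16}{3}\right) X = \frac{31 X}{3}$)
$m - G{\left(5 \right)} = -297 - \frac{31}{3} \cdot 5 = -297 - \frac{155}{3} = - \frac{1046}{3}$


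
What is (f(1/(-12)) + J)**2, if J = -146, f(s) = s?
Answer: 3073009/144 ≈ 21340.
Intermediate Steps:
(f(1/(-12)) + J)**2 = (1/(-12) - 146)**2 = (-1/12 - 146)**2 = (-1753/12)**2 = 3073009/144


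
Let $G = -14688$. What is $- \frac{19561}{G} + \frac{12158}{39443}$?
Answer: $\frac{950121227}{579338784} \approx 1.64$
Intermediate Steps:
$- \frac{19561}{G} + \frac{12158}{39443} = - \frac{19561}{-14688} + \frac{12158}{39443} = \left(-19561\right) \left(- \frac{1}{14688}\right) + 12158 \cdot \frac{1}{39443} = \frac{19561}{14688} + \frac{12158}{39443} = \frac{950121227}{579338784}$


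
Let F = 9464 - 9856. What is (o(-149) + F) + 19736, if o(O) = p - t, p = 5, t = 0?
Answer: 19349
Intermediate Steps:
F = -392
o(O) = 5 (o(O) = 5 - 1*0 = 5 + 0 = 5)
(o(-149) + F) + 19736 = (5 - 392) + 19736 = -387 + 19736 = 19349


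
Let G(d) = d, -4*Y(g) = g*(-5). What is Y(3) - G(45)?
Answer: -165/4 ≈ -41.250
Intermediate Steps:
Y(g) = 5*g/4 (Y(g) = -g*(-5)/4 = -(-5)*g/4 = 5*g/4)
Y(3) - G(45) = (5/4)*3 - 1*45 = 15/4 - 45 = -165/4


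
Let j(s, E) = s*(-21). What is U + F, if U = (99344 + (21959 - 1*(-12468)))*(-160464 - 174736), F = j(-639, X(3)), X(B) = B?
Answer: -44840025781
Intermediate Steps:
j(s, E) = -21*s
F = 13419 (F = -21*(-639) = 13419)
U = -44840039200 (U = (99344 + (21959 + 12468))*(-335200) = (99344 + 34427)*(-335200) = 133771*(-335200) = -44840039200)
U + F = -44840039200 + 13419 = -44840025781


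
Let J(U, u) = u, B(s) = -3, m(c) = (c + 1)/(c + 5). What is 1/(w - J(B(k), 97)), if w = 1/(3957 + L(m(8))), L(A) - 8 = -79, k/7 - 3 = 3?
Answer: -3886/376941 ≈ -0.010309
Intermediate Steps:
k = 42 (k = 21 + 7*3 = 21 + 21 = 42)
m(c) = (1 + c)/(5 + c)
L(A) = -71 (L(A) = 8 - 79 = -71)
w = 1/3886 (w = 1/(3957 - 71) = 1/3886 ≈ 0.00025733)
1/(w - J(B(k), 97)) = 1/(1/3886 - 1*97) = 1/(1/3886 - 97) = 1/(-376941/3886) = -3886/376941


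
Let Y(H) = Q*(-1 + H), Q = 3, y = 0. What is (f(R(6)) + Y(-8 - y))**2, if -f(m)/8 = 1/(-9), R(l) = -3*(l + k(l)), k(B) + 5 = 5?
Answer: 55225/81 ≈ 681.79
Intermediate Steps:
k(B) = 0 (k(B) = -5 + 5 = 0)
R(l) = -3*l (R(l) = -3*(l + 0) = -3*l)
f(m) = 8/9 (f(m) = -8/(-9) = -8*(-1/9) = 8/9)
Y(H) = -3 + 3*H (Y(H) = 3*(-1 + H) = -3 + 3*H)
(f(R(6)) + Y(-8 - y))**2 = (8/9 + (-3 + 3*(-8 - 1*0)))**2 = (8/9 + (-3 + 3*(-8 + 0)))**2 = (8/9 + (-3 + 3*(-8)))**2 = (8/9 + (-3 - 24))**2 = (8/9 - 27)**2 = (-235/9)**2 = 55225/81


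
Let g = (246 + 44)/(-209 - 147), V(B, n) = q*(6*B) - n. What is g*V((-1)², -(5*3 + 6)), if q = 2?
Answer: -4785/178 ≈ -26.882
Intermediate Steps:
V(B, n) = -n + 12*B (V(B, n) = 2*(6*B) - n = 12*B - n = -n + 12*B)
g = -145/178 (g = 290/(-356) = 290*(-1/356) = -145/178 ≈ -0.81461)
g*V((-1)², -(5*3 + 6)) = -145*(-(-1)*(5*3 + 6) + 12*(-1)²)/178 = -145*(-(-1)*(15 + 6) + 12*1)/178 = -145*(-(-1)*21 + 12)/178 = -145*(-1*(-21) + 12)/178 = -145*(21 + 12)/178 = -145/178*33 = -4785/178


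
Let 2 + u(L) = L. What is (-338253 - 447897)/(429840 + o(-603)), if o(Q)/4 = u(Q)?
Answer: -78615/42742 ≈ -1.8393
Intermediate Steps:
u(L) = -2 + L
o(Q) = -8 + 4*Q (o(Q) = 4*(-2 + Q) = -8 + 4*Q)
(-338253 - 447897)/(429840 + o(-603)) = (-338253 - 447897)/(429840 + (-8 + 4*(-603))) = -786150/(429840 + (-8 - 2412)) = -786150/(429840 - 2420) = -786150/427420 = -786150*1/427420 = -78615/42742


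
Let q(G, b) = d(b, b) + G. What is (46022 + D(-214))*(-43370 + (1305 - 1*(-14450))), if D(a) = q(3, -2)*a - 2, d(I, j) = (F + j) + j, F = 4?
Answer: -1253113470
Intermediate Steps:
d(I, j) = 4 + 2*j (d(I, j) = (4 + j) + j = 4 + 2*j)
q(G, b) = 4 + G + 2*b (q(G, b) = (4 + 2*b) + G = 4 + G + 2*b)
D(a) = -2 + 3*a (D(a) = (4 + 3 + 2*(-2))*a - 2 = (4 + 3 - 4)*a - 2 = 3*a - 2 = -2 + 3*a)
(46022 + D(-214))*(-43370 + (1305 - 1*(-14450))) = (46022 + (-2 + 3*(-214)))*(-43370 + (1305 - 1*(-14450))) = (46022 + (-2 - 642))*(-43370 + (1305 + 14450)) = (46022 - 644)*(-43370 + 15755) = 45378*(-27615) = -1253113470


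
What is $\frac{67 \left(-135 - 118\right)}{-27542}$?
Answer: $\frac{16951}{27542} \approx 0.61546$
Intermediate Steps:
$\frac{67 \left(-135 - 118\right)}{-27542} = 67 \left(-253\right) \left(- \frac{1}{27542}\right) = \left(-16951\right) \left(- \frac{1}{27542}\right) = \frac{16951}{27542}$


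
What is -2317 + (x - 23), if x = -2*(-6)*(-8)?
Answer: -2436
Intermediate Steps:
x = -96 (x = 12*(-8) = -96)
-2317 + (x - 23) = -2317 + (-96 - 23) = -2317 - 119 = -2436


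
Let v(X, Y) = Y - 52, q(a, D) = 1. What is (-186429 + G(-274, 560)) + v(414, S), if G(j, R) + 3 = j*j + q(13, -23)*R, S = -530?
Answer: -111378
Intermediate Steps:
v(X, Y) = -52 + Y
G(j, R) = -3 + R + j**2 (G(j, R) = -3 + (j*j + 1*R) = -3 + (j**2 + R) = -3 + (R + j**2) = -3 + R + j**2)
(-186429 + G(-274, 560)) + v(414, S) = (-186429 + (-3 + 560 + (-274)**2)) + (-52 - 530) = (-186429 + (-3 + 560 + 75076)) - 582 = (-186429 + 75633) - 582 = -110796 - 582 = -111378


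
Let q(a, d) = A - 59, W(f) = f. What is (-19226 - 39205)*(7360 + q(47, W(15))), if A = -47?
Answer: -423858474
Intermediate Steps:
q(a, d) = -106 (q(a, d) = -47 - 59 = -106)
(-19226 - 39205)*(7360 + q(47, W(15))) = (-19226 - 39205)*(7360 - 106) = -58431*7254 = -423858474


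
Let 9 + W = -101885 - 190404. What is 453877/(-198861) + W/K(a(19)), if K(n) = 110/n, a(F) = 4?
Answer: -116278308391/10937355 ≈ -10631.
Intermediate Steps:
W = -292298 (W = -9 + (-101885 - 190404) = -9 - 292289 = -292298)
453877/(-198861) + W/K(a(19)) = 453877/(-198861) - 292298/(110/4) = 453877*(-1/198861) - 292298/(110*(¼)) = -453877/198861 - 292298/55/2 = -453877/198861 - 292298*2/55 = -453877/198861 - 584596/55 = -116278308391/10937355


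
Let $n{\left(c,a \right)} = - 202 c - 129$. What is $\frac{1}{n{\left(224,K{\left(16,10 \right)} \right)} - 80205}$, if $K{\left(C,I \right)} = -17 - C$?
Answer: $- \frac{1}{125582} \approx -7.9629 \cdot 10^{-6}$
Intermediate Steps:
$n{\left(c,a \right)} = -129 - 202 c$
$\frac{1}{n{\left(224,K{\left(16,10 \right)} \right)} - 80205} = \frac{1}{\left(-129 - 45248\right) - 80205} = \frac{1}{-45377 - 80205} = \frac{1}{-125582} = - \frac{1}{125582}$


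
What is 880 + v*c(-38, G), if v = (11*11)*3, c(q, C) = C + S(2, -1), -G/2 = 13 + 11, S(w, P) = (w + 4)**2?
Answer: -3476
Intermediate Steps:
S(w, P) = (4 + w)**2
G = -48 (G = -2*(13 + 11) = -2*24 = -48)
c(q, C) = 36 + C (c(q, C) = C + (4 + 2)**2 = C + 6**2 = C + 36 = 36 + C)
v = 363 (v = 121*3 = 363)
880 + v*c(-38, G) = 880 + 363*(36 - 48) = 880 + 363*(-12) = 880 - 4356 = -3476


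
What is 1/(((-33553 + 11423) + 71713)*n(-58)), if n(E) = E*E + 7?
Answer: 1/167144293 ≈ 5.9829e-9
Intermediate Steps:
n(E) = 7 + E² (n(E) = E² + 7 = 7 + E²)
1/(((-33553 + 11423) + 71713)*n(-58)) = 1/(((-33553 + 11423) + 71713)*(7 + (-58)²)) = 1/((-22130 + 71713)*(7 + 3364)) = 1/(49583*3371) = (1/49583)*(1/3371) = 1/167144293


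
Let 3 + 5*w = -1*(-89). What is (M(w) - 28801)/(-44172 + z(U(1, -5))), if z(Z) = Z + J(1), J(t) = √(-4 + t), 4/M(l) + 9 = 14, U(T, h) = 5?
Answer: 489237859/750278420 + 11077*I*√3/750278420 ≈ 0.65207 + 2.5572e-5*I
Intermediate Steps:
w = 86/5 (w = -⅗ + (-1*(-89))/5 = -⅗ + (⅕)*89 = -⅗ + 89/5 = 86/5 ≈ 17.200)
M(l) = ⅘ (M(l) = 4/(-9 + 14) = 4/5 = 4*(⅕) = ⅘)
z(Z) = Z + I*√3 (z(Z) = Z + √(-4 + 1) = Z + √(-3) = Z + I*√3)
(M(w) - 28801)/(-44172 + z(U(1, -5))) = (⅘ - 28801)/(-44172 + (5 + I*√3)) = -144001/(5*(-44167 + I*√3))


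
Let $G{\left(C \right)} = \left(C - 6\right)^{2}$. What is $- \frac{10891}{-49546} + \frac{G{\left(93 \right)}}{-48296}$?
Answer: $\frac{75489031}{1196436808} \approx 0.063095$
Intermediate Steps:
$G{\left(C \right)} = \left(-6 + C\right)^{2}$
$- \frac{10891}{-49546} + \frac{G{\left(93 \right)}}{-48296} = - \frac{10891}{-49546} + \frac{\left(-6 + 93\right)^{2}}{-48296} = \left(-10891\right) \left(- \frac{1}{49546}\right) + 87^{2} \left(- \frac{1}{48296}\right) = \frac{10891}{49546} + 7569 \left(- \frac{1}{48296}\right) = \frac{10891}{49546} - \frac{7569}{48296} = \frac{75489031}{1196436808}$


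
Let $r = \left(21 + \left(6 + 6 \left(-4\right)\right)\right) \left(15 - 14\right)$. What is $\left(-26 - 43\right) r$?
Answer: $-207$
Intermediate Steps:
$r = 3$ ($r = \left(21 + \left(6 - 24\right)\right) 1 = \left(21 - 18\right) 1 = 3 \cdot 1 = 3$)
$\left(-26 - 43\right) r = \left(-26 - 43\right) 3 = \left(-69\right) 3 = -207$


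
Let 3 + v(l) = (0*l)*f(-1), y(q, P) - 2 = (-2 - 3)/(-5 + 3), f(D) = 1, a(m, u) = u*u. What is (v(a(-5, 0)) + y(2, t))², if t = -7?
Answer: 9/4 ≈ 2.2500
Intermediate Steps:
a(m, u) = u²
y(q, P) = 9/2 (y(q, P) = 2 + (-2 - 3)/(-5 + 3) = 2 - 5/(-2) = 2 - 5*(-½) = 2 + 5/2 = 9/2)
v(l) = -3 (v(l) = -3 + (0*l)*1 = -3 + 0*1 = -3 + 0 = -3)
(v(a(-5, 0)) + y(2, t))² = (-3 + 9/2)² = (3/2)² = 9/4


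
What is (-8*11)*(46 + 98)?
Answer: -12672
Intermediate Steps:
(-8*11)*(46 + 98) = -88*144 = -12672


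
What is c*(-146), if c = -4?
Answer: 584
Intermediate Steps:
c*(-146) = -4*(-146) = 584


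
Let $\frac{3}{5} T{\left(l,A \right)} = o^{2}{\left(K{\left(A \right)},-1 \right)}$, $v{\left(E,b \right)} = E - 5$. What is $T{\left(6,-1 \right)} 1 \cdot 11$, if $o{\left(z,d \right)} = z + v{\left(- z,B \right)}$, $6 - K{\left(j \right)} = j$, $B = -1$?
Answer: $\frac{1375}{3} \approx 458.33$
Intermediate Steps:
$v{\left(E,b \right)} = -5 + E$ ($v{\left(E,b \right)} = E - 5 = -5 + E$)
$K{\left(j \right)} = 6 - j$
$o{\left(z,d \right)} = -5$ ($o{\left(z,d \right)} = z - \left(5 + z\right) = -5$)
$T{\left(l,A \right)} = \frac{125}{3}$ ($T{\left(l,A \right)} = \frac{5 \left(-5\right)^{2}}{3} = \frac{5}{3} \cdot 25 = \frac{125}{3}$)
$T{\left(6,-1 \right)} 1 \cdot 11 = \frac{125}{3} \cdot 1 \cdot 11 = \frac{125}{3} \cdot 11 = \frac{1375}{3}$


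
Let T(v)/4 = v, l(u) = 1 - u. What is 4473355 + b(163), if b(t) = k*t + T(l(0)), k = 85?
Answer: 4487214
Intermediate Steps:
T(v) = 4*v
b(t) = 4 + 85*t (b(t) = 85*t + 4*(1 - 1*0) = 85*t + 4*(1 + 0) = 85*t + 4*1 = 85*t + 4 = 4 + 85*t)
4473355 + b(163) = 4473355 + (4 + 85*163) = 4473355 + (4 + 13855) = 4473355 + 13859 = 4487214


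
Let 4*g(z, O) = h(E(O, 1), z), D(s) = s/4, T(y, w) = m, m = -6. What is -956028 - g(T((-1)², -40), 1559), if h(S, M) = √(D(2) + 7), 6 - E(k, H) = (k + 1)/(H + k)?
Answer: -956028 - √30/8 ≈ -9.5603e+5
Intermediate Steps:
T(y, w) = -6
E(k, H) = 6 - (1 + k)/(H + k) (E(k, H) = 6 - (k + 1)/(H + k) = 6 - (1 + k)/(H + k))
D(s) = s/4 (D(s) = s*(¼) = s/4)
h(S, M) = √30/2 (h(S, M) = √((¼)*2 + 7) = √(½ + 7) = √(15/2) = √30/2)
g(z, O) = √30/8 (g(z, O) = (√30/2)/4 = √30/8)
-956028 - g(T((-1)², -40), 1559) = -956028 - √30/8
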